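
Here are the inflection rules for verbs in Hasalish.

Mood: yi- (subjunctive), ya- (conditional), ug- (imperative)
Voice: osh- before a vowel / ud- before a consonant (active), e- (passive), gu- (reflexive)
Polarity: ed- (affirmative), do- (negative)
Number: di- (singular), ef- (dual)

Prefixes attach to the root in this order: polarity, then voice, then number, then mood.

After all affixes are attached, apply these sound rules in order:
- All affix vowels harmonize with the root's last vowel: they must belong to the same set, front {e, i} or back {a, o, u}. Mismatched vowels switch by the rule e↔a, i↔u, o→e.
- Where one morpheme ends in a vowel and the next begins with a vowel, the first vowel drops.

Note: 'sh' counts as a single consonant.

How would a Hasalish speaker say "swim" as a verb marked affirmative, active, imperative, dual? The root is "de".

igefeshedde

Attach polarity affirmative ed- → edde.
Attach voice active osh- (before vowel 'e') → oshedde.
Attach number dual ef- → efoshedde.
Attach mood imperative ug- → ugefoshedde.
Apply vowel harmony: ugefoshedde → igefeshedde.
Vowel deletion: no change.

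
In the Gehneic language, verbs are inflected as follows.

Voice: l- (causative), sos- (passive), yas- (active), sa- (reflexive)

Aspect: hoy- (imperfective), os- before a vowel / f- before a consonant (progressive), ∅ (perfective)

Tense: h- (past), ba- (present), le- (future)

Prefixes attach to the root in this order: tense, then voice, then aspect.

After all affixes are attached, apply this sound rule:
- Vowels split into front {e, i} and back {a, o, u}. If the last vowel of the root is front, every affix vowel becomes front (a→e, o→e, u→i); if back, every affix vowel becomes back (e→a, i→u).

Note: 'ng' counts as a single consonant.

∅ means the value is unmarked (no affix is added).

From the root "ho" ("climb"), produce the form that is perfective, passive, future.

Attach tense future le- → leho.
Attach voice passive sos- → sosleho.
aspect = perfective: zero marking, form stays sosleho.
Apply vowel harmony: sosleho → soslaho.

soslaho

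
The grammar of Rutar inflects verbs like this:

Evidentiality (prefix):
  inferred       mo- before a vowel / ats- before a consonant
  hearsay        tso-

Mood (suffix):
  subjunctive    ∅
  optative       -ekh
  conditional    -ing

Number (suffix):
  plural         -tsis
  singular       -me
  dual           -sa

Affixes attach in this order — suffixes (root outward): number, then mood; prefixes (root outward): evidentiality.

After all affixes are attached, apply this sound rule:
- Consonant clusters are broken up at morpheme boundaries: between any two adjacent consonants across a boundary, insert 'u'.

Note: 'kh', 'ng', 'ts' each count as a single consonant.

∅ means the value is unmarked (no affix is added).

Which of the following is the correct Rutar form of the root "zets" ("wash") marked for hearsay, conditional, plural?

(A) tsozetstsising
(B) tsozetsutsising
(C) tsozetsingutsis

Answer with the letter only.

Attach number plural -tsis → zetstsis.
Attach mood conditional -ing → zetstsising.
Attach evidentiality hearsay tso- → tsozetstsising.
Apply epenthesis: tsozetstsising → tsozetsutsising.
So the correct form is tsozetsutsising, option (B).
(A) tsozetstsising is wrong: it fails to apply the sound rule(s).
(C) tsozetsingutsis is wrong: it has the affixes in the wrong order.

B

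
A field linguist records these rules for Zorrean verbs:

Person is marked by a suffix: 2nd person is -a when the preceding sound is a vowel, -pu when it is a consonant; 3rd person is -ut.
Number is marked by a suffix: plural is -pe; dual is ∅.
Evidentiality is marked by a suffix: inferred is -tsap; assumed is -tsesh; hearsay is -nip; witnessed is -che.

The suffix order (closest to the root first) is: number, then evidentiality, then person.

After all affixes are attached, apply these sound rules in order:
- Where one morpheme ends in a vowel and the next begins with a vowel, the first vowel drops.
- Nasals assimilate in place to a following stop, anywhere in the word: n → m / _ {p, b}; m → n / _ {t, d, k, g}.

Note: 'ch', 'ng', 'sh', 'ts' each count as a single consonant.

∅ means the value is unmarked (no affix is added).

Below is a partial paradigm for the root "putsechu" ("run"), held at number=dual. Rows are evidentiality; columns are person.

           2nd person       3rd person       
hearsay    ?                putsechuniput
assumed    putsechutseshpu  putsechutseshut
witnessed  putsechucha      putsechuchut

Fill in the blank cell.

number = dual: zero marking, form stays putsechu.
Attach evidentiality hearsay -nip → putsechunip.
Attach person 2nd person -pu (after consonant 'p') → putsechunippu.
Vowel deletion: no change.
Nasal assimilation: no change.

putsechunippu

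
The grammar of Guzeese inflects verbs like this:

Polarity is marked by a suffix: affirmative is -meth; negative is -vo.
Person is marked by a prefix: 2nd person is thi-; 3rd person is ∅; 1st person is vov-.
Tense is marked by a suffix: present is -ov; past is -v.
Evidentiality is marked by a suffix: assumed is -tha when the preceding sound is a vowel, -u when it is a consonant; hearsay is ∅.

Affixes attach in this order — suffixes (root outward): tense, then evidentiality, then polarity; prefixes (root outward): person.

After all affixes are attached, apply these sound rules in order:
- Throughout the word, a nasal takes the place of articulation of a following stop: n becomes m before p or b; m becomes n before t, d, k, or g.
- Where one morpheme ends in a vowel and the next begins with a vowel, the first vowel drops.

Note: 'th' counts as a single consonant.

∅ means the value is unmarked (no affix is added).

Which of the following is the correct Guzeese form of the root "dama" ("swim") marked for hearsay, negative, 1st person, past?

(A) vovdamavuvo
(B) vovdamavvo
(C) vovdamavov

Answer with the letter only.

B

Attach tense past -v → damav.
evidentiality = hearsay: zero marking, form stays damav.
Attach person 1st person vov- → vovdamav.
Attach polarity negative -vo → vovdamavvo.
Nasal assimilation: no change.
Vowel deletion: no change.
So the correct form is vovdamavvo, option (B).
(C) vovdamavov is wrong: it has the affixes in the wrong order.
(A) vovdamavuvo is wrong: it uses assumed instead of hearsay for evidentiality.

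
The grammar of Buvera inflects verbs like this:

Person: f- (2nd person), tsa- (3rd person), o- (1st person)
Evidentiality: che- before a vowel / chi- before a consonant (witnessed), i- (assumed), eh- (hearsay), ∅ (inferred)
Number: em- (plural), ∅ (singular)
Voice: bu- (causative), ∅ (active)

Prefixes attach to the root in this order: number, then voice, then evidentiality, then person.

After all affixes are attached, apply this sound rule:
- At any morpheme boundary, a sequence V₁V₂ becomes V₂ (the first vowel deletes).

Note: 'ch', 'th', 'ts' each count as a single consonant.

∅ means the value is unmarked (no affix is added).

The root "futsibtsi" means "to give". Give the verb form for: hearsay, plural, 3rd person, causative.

Attach number plural em- → emfutsibtsi.
Attach voice causative bu- → buemfutsibtsi.
Attach evidentiality hearsay eh- → ehbuemfutsibtsi.
Attach person 3rd person tsa- → tsaehbuemfutsibtsi.
Apply vowel deletion: tsaehbuemfutsibtsi → tsehbemfutsibtsi.

tsehbemfutsibtsi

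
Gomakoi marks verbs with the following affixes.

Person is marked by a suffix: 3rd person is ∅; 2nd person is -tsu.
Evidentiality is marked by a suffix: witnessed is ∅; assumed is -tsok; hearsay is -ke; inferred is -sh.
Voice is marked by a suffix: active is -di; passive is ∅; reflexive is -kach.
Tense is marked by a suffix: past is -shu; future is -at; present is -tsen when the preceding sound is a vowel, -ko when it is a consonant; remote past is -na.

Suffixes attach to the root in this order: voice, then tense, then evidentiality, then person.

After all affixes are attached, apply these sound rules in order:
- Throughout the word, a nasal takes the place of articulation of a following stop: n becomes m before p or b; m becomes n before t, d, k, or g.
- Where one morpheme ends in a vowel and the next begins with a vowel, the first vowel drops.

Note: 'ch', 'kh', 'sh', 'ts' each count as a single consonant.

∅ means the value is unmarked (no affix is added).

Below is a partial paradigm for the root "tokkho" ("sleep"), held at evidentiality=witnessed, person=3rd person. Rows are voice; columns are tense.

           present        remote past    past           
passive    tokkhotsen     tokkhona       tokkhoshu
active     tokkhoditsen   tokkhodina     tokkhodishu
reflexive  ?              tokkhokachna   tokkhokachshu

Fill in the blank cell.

tokkhokachko

Attach voice reflexive -kach → tokkhokach.
Attach tense present -ko (after consonant 'ch') → tokkhokachko.
evidentiality = witnessed: zero marking, form stays tokkhokachko.
person = 3rd person: zero marking, form stays tokkhokachko.
Nasal assimilation: no change.
Vowel deletion: no change.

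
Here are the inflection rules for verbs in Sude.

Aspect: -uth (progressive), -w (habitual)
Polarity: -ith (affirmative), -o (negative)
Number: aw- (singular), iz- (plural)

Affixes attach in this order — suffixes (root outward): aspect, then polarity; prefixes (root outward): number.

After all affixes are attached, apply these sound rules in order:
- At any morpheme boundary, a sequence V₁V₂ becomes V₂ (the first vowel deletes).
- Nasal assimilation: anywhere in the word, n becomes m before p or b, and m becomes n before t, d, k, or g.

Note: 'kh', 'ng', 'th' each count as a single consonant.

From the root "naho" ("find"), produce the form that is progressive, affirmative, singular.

Attach aspect progressive -uth → nahouth.
Attach number singular aw- → awnahouth.
Attach polarity affirmative -ith → awnahouthith.
Apply vowel deletion: awnahouthith → awnahuthith.
Nasal assimilation: no change.

awnahuthith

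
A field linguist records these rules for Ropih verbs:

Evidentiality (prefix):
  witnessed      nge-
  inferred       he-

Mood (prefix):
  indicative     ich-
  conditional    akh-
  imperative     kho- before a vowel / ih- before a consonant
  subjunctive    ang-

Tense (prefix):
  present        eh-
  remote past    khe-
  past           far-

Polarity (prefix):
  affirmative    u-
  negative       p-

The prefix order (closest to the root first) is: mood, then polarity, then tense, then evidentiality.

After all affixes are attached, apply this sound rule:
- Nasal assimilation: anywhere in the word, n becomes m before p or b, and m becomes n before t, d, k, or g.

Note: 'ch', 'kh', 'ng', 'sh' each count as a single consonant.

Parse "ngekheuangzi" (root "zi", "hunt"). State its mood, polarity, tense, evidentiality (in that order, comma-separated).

subjunctive, affirmative, remote past, witnessed

Segment: nge-khe-u-ang-zi.
mood: ang- → subjunctive.
polarity: u- → affirmative.
tense: khe- → remote past.
evidentiality: nge- → witnessed.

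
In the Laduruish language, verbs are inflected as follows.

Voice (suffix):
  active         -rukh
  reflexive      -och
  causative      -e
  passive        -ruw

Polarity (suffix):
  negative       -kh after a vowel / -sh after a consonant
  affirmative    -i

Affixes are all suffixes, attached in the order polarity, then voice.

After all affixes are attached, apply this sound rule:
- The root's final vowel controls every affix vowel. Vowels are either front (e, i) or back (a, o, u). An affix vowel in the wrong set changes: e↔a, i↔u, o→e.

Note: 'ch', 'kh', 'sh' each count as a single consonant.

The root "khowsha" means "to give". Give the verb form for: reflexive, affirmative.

khowshauoch

Attach polarity affirmative -i → khowshai.
Attach voice reflexive -och → khowshaioch.
Apply vowel harmony: khowshaioch → khowshauoch.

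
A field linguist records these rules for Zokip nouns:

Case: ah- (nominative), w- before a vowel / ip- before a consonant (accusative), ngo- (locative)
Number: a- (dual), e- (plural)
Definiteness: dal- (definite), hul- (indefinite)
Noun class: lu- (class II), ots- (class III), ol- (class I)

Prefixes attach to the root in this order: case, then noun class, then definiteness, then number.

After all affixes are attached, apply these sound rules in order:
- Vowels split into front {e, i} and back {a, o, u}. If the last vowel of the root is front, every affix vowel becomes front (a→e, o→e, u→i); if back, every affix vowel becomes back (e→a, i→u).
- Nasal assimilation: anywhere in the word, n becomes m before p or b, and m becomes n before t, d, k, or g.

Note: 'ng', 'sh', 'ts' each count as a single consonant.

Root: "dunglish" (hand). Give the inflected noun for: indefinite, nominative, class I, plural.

Attach case nominative ah- → ahdunglish.
Attach noun class class I ol- → olahdunglish.
Attach definiteness indefinite hul- → hulolahdunglish.
Attach number plural e- → ehulolahdunglish.
Apply vowel harmony: ehulolahdunglish → ehilelehdunglish.
Nasal assimilation: no change.

ehilelehdunglish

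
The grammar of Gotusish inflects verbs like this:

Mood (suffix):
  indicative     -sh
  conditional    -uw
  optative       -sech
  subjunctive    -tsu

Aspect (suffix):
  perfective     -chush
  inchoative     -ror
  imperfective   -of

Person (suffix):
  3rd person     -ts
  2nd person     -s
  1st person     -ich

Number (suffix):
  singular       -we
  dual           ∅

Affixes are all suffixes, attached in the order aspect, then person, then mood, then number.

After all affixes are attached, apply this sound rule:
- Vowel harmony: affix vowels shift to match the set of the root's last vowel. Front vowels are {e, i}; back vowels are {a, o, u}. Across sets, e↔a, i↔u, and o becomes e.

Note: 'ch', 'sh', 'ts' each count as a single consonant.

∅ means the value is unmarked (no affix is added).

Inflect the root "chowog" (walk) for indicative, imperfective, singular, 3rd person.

chowogoftsshwa

Attach aspect imperfective -of → chowogof.
Attach person 3rd person -ts → chowogofts.
Attach mood indicative -sh → chowogoftssh.
Attach number singular -we → chowogoftsshwe.
Apply vowel harmony: chowogoftsshwe → chowogoftsshwa.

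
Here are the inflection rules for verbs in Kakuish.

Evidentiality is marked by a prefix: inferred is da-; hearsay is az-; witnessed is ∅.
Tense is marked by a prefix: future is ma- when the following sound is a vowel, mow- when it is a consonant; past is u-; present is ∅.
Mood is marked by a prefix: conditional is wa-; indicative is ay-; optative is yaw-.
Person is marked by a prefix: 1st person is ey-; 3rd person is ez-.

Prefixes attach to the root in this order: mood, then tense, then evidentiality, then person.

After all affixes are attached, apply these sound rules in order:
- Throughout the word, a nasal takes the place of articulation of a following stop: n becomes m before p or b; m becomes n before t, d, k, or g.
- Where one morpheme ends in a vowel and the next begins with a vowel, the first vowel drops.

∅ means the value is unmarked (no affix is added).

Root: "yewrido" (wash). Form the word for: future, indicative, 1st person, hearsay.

Attach mood indicative ay- → ayyewrido.
Attach tense future ma- (before vowel 'a') → maayyewrido.
Attach evidentiality hearsay az- → azmaayyewrido.
Attach person 1st person ey- → eyazmaayyewrido.
Nasal assimilation: no change.
Apply vowel deletion: eyazmaayyewrido → eyazmayyewrido.

eyazmayyewrido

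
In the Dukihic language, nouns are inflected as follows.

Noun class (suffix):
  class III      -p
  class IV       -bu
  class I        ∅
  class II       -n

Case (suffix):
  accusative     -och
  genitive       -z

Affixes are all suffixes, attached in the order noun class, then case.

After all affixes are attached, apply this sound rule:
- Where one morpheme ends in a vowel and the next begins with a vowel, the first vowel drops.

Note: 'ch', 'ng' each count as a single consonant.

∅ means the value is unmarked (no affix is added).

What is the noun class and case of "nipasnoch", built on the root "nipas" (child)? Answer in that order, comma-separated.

class II, accusative

Segment: nipas-n-och.
noun class: -n → class II.
case: -och → accusative.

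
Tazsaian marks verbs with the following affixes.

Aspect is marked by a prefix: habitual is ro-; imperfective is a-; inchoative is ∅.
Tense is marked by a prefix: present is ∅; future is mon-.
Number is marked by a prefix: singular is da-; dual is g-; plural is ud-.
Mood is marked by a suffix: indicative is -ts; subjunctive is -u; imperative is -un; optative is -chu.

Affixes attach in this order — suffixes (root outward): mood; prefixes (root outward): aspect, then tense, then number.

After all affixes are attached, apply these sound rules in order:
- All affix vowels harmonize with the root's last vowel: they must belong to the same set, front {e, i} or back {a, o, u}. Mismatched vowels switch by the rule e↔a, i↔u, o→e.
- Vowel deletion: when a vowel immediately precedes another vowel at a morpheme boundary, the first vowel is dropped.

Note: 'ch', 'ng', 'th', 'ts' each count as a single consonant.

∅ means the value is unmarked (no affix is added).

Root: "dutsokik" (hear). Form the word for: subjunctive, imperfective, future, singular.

demenedutsokiki

Attach aspect imperfective a- → adutsokik.
Attach tense future mon- → monadutsokik.
Attach number singular da- → damonadutsokik.
Attach mood subjunctive -u → damonadutsokiku.
Apply vowel harmony: damonadutsokiku → demenedutsokiki.
Vowel deletion: no change.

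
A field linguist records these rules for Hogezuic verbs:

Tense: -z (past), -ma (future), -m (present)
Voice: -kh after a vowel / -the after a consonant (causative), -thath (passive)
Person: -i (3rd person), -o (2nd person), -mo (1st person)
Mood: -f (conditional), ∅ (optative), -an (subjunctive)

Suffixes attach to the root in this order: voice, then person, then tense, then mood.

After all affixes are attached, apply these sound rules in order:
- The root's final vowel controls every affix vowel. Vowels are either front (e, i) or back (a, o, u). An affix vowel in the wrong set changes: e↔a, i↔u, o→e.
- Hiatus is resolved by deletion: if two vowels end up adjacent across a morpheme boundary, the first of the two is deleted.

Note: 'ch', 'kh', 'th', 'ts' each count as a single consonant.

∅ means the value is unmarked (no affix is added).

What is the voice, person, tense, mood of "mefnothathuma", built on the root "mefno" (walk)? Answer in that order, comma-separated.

passive, 3rd person, future, optative

Segment: mefno-thath-i-ma.
voice: -thath → passive.
person: -i → 3rd person.
tense: -ma → future.
mood: ∅ → optative.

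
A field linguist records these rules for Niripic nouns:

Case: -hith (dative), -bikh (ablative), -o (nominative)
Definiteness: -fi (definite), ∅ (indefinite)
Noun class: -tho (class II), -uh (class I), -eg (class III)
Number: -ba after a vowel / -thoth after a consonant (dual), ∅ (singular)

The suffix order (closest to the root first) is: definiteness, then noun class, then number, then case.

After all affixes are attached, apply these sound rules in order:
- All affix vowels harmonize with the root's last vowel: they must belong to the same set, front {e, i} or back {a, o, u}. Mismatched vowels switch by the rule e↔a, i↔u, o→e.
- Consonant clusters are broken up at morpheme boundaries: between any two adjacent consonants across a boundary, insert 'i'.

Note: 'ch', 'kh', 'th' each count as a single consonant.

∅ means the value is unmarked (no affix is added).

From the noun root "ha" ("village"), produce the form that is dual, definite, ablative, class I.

hafuuhithothibukh

Attach definiteness definite -fi → hafi.
Attach noun class class I -uh → hafiuh.
Attach number dual -thoth (after consonant 'h') → hafiuhthoth.
Attach case ablative -bikh → hafiuhthothbikh.
Apply vowel harmony: hafiuhthothbikh → hafuuhthothbukh.
Apply epenthesis: hafuuhthothbukh → hafuuhithothibukh.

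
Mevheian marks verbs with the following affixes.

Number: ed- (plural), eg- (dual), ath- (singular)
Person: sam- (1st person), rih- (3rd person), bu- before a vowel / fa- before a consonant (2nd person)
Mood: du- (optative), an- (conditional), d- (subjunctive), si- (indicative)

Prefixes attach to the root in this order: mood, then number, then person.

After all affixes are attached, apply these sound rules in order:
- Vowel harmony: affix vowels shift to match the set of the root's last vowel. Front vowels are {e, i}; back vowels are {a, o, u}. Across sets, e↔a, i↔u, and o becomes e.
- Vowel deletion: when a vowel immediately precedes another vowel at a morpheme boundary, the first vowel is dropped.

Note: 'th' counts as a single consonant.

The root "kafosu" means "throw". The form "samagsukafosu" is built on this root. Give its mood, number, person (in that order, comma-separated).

Segment: sam-eg-si-kafosu.
mood: si- → indicative.
number: eg- → dual.
person: sam- → 1st person.

indicative, dual, 1st person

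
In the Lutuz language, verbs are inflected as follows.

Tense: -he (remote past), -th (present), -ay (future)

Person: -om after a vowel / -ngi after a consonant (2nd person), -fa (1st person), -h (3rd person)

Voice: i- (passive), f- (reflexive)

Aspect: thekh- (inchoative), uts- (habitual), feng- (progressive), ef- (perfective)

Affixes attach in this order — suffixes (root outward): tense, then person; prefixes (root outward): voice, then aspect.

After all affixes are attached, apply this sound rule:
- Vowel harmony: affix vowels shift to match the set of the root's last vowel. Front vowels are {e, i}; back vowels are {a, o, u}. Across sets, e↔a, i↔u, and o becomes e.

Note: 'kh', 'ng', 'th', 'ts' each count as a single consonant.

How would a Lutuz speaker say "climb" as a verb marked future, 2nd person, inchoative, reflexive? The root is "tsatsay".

Attach voice reflexive f- → ftsatsay.
Attach tense future -ay → ftsatsayay.
Attach aspect inchoative thekh- → thekhftsatsayay.
Attach person 2nd person -ngi (after consonant 'y') → thekhftsatsayayngi.
Apply vowel harmony: thekhftsatsayayngi → thakhftsatsayayngu.

thakhftsatsayayngu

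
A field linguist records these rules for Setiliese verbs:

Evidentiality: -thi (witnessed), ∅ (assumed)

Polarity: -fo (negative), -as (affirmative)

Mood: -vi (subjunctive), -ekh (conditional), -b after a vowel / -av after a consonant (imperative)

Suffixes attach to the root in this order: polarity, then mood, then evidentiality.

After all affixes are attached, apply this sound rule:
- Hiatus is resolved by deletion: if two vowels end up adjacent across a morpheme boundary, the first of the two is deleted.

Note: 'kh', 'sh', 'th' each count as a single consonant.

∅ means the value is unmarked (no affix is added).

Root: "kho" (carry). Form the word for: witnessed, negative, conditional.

khofekhthi

Attach polarity negative -fo → khofo.
Attach mood conditional -ekh → khofoekh.
Attach evidentiality witnessed -thi → khofoekhthi.
Apply vowel deletion: khofoekhthi → khofekhthi.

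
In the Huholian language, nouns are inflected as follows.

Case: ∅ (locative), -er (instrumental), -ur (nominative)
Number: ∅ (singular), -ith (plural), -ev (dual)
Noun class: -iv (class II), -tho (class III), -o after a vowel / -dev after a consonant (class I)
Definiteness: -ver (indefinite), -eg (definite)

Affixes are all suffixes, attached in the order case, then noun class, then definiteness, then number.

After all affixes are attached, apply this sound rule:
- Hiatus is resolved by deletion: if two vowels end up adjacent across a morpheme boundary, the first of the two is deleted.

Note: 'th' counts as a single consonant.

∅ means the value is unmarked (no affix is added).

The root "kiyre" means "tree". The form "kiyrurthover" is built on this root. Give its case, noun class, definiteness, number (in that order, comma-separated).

nominative, class III, indefinite, singular

Segment: kiyre-ur-tho-ver.
case: -ur → nominative.
noun class: -tho → class III.
definiteness: -ver → indefinite.
number: ∅ → singular.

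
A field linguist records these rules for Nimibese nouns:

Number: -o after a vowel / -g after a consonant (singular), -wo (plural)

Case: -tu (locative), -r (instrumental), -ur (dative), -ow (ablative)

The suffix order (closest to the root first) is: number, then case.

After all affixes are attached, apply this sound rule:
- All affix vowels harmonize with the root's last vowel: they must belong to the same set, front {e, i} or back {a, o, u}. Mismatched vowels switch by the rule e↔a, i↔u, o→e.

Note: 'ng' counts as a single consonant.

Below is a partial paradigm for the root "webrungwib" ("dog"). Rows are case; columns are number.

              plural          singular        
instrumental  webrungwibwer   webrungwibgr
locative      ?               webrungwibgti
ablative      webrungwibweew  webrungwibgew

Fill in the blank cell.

webrungwibweti

Attach number plural -wo → webrungwibwo.
Attach case locative -tu → webrungwibwotu.
Apply vowel harmony: webrungwibwotu → webrungwibweti.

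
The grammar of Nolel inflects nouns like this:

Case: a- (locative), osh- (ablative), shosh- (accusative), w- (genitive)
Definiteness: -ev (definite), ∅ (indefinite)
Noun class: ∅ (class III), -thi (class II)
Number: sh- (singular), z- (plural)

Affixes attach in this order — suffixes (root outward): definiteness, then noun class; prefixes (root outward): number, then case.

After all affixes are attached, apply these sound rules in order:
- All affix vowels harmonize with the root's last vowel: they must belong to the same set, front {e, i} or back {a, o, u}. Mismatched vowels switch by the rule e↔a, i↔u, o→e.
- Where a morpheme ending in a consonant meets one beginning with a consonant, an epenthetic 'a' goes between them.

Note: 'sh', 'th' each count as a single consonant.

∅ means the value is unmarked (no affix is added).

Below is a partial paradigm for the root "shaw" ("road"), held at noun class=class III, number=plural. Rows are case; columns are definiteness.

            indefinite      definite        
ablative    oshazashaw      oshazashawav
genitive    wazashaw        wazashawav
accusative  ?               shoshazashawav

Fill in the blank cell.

definiteness = indefinite: zero marking, form stays shaw.
noun class = class III: zero marking, form stays shaw.
Attach number plural z- → zshaw.
Attach case accusative shosh- → shoshzshaw.
Vowel harmony: no change.
Apply epenthesis: shoshzshaw → shoshazashaw.

shoshazashaw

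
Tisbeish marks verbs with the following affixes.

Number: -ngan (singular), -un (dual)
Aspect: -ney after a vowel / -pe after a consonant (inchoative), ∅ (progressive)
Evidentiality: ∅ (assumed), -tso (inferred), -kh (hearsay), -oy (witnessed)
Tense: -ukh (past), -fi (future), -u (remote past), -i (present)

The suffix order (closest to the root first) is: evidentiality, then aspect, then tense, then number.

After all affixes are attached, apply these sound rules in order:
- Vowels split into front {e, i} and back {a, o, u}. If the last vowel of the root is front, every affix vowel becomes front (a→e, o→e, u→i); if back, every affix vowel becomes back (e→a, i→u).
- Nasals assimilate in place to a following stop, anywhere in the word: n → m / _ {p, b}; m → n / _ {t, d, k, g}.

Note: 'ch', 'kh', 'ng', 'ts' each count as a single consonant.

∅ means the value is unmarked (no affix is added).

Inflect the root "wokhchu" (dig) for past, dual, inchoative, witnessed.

wokhchuoypaukhun

Attach evidentiality witnessed -oy → wokhchuoy.
Attach aspect inchoative -pe (after consonant 'y') → wokhchuoype.
Attach tense past -ukh → wokhchuoypeukh.
Attach number dual -un → wokhchuoypeukhun.
Apply vowel harmony: wokhchuoypeukhun → wokhchuoypaukhun.
Nasal assimilation: no change.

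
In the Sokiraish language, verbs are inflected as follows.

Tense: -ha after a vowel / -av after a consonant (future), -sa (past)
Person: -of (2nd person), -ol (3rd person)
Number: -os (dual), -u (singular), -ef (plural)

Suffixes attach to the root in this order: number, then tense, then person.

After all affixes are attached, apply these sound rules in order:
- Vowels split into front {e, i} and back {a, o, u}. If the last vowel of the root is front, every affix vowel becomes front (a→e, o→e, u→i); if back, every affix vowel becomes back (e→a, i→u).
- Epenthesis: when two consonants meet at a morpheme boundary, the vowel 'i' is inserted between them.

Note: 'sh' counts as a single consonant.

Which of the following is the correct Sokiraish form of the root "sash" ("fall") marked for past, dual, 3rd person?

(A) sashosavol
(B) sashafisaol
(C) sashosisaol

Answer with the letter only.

C

Attach number dual -os → sashos.
Attach tense past -sa → sashossa.
Attach person 3rd person -ol → sashossaol.
Vowel harmony: no change.
Apply epenthesis: sashossaol → sashosisaol.
So the correct form is sashosisaol, option (C).
(A) sashosavol is wrong: it uses future instead of past for tense.
(B) sashafisaol is wrong: it uses plural instead of dual for number.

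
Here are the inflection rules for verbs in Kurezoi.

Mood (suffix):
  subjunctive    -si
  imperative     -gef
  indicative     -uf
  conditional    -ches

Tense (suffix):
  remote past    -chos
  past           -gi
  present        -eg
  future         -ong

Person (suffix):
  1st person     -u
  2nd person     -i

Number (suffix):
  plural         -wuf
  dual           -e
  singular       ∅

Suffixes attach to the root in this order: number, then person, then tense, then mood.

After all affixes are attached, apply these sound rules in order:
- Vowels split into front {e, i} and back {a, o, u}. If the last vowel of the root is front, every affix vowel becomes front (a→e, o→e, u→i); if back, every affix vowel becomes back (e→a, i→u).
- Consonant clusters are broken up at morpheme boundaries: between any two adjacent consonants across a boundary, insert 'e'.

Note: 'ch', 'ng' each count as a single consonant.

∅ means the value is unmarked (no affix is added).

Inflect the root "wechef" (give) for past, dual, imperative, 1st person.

Attach number dual -e → wechefe.
Attach person 1st person -u → wechefeu.
Attach tense past -gi → wechefeugi.
Attach mood imperative -gef → wechefeugigef.
Apply vowel harmony: wechefeugigef → wechefeigigef.
Epenthesis: no change.

wechefeigigef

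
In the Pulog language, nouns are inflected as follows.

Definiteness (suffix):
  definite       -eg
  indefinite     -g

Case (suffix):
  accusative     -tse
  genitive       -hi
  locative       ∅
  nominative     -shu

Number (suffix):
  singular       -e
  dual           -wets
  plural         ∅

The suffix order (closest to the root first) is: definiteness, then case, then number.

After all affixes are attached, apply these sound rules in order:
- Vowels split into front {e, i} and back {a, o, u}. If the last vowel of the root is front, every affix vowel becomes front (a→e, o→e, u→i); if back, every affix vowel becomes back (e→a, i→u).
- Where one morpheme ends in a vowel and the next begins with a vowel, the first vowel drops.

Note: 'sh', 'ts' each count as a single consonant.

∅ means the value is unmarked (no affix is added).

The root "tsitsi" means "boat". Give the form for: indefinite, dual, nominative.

tsitsigshiwets

Attach definiteness indefinite -g → tsitsig.
Attach case nominative -shu → tsitsigshu.
Attach number dual -wets → tsitsigshuwets.
Apply vowel harmony: tsitsigshuwets → tsitsigshiwets.
Vowel deletion: no change.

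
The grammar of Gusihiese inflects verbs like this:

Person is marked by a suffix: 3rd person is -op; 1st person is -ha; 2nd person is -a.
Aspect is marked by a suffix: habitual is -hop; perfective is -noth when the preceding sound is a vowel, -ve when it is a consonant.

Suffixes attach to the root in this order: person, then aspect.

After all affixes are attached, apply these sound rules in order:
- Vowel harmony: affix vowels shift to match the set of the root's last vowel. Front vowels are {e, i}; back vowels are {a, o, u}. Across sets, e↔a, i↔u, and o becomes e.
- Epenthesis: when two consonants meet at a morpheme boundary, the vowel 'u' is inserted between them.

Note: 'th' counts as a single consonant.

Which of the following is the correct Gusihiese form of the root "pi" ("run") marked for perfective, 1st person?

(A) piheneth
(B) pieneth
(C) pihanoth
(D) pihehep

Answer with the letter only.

A

Attach person 1st person -ha → piha.
Attach aspect perfective -noth (after vowel 'a') → pihanoth.
Apply vowel harmony: pihanoth → piheneth.
Epenthesis: no change.
So the correct form is piheneth, option (A).
(C) pihanoth is wrong: it fails to apply the sound rule(s).
(D) pihehep is wrong: it uses habitual instead of perfective for aspect.
(B) pieneth is wrong: it uses 2nd person instead of 1st person for person.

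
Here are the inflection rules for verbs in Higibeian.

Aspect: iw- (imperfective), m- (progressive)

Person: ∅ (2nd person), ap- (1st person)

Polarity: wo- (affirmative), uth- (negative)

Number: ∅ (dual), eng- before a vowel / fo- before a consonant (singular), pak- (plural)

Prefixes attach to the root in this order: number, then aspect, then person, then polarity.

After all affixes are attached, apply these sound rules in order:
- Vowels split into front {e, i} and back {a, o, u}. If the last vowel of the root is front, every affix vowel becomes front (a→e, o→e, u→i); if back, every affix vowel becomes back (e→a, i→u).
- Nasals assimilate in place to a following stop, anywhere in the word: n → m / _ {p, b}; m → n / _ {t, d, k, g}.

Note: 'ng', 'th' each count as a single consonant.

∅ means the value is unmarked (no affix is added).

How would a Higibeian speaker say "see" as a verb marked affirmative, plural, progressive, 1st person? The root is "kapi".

weepmpekkapi

Attach number plural pak- → pakkapi.
Attach aspect progressive m- → mpakkapi.
Attach person 1st person ap- → apmpakkapi.
Attach polarity affirmative wo- → woapmpakkapi.
Apply vowel harmony: woapmpakkapi → weepmpekkapi.
Nasal assimilation: no change.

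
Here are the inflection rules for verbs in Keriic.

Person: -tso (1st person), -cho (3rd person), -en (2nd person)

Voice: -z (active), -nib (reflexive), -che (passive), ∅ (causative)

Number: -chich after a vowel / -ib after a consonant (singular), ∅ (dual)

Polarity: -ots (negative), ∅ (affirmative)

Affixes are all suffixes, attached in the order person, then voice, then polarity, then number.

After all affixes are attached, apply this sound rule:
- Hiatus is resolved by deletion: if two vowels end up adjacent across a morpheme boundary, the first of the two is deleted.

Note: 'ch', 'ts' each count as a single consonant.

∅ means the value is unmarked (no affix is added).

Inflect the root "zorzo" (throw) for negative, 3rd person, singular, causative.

zorzochotsib

Attach person 3rd person -cho → zorzocho.
voice = causative: zero marking, form stays zorzocho.
Attach polarity negative -ots → zorzochoots.
Attach number singular -ib (after consonant 'ts') → zorzochootsib.
Apply vowel deletion: zorzochootsib → zorzochotsib.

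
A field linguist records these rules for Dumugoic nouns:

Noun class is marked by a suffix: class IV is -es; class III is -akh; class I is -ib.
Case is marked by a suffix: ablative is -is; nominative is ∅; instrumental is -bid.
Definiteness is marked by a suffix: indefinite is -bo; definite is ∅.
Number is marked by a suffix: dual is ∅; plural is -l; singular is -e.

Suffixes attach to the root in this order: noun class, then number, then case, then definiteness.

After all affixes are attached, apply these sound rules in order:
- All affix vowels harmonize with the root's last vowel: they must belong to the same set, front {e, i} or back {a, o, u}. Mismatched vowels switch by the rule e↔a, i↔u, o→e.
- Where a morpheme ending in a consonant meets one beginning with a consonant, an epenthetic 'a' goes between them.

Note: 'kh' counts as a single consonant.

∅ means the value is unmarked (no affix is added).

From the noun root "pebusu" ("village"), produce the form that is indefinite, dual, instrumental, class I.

pebusuubabudabo

Attach noun class class I -ib → pebusuib.
number = dual: zero marking, form stays pebusuib.
Attach case instrumental -bid → pebusuibbid.
Attach definiteness indefinite -bo → pebusuibbidbo.
Apply vowel harmony: pebusuibbidbo → pebusuubbudbo.
Apply epenthesis: pebusuubbudbo → pebusuubabudabo.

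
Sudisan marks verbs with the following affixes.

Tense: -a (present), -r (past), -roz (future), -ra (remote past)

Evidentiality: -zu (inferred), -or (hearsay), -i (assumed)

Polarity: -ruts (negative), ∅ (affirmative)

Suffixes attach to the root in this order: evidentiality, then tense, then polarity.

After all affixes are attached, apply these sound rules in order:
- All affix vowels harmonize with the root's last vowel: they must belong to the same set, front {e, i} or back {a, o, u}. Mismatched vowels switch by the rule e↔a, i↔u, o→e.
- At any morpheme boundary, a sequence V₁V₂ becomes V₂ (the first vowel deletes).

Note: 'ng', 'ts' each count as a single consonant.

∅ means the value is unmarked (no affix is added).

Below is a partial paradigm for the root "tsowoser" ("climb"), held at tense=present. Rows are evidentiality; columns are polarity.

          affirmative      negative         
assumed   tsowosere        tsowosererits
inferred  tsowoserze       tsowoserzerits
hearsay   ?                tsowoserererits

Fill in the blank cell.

tsowoserere

Attach evidentiality hearsay -or → tsowoseror.
Attach tense present -a → tsowoserora.
polarity = affirmative: zero marking, form stays tsowoserora.
Apply vowel harmony: tsowoserora → tsowoserere.
Vowel deletion: no change.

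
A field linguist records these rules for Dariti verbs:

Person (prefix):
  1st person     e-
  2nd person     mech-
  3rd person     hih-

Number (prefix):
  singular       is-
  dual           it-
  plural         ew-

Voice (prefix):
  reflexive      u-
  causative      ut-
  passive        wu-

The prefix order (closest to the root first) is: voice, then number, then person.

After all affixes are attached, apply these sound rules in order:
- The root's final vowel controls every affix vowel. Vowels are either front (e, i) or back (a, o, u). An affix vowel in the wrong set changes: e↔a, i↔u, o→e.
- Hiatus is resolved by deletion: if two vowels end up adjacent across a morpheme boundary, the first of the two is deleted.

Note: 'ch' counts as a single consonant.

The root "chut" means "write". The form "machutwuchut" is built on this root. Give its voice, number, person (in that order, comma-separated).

passive, dual, 2nd person

Segment: mech-it-wu-chut.
voice: wu- → passive.
number: it- → dual.
person: mech- → 2nd person.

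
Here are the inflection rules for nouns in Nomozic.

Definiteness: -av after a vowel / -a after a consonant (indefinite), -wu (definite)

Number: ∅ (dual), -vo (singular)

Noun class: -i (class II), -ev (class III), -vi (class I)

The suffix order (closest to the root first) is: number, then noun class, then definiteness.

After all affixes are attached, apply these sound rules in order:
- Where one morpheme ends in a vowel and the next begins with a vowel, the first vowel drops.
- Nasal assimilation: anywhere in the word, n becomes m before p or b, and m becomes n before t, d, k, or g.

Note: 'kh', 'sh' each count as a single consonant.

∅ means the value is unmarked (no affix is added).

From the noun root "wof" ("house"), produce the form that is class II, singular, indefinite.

wofvav

Attach number singular -vo → wofvo.
Attach noun class class II -i → wofvoi.
Attach definiteness indefinite -av (after vowel 'i') → wofvoiav.
Apply vowel deletion: wofvoiav → wofvav.
Nasal assimilation: no change.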